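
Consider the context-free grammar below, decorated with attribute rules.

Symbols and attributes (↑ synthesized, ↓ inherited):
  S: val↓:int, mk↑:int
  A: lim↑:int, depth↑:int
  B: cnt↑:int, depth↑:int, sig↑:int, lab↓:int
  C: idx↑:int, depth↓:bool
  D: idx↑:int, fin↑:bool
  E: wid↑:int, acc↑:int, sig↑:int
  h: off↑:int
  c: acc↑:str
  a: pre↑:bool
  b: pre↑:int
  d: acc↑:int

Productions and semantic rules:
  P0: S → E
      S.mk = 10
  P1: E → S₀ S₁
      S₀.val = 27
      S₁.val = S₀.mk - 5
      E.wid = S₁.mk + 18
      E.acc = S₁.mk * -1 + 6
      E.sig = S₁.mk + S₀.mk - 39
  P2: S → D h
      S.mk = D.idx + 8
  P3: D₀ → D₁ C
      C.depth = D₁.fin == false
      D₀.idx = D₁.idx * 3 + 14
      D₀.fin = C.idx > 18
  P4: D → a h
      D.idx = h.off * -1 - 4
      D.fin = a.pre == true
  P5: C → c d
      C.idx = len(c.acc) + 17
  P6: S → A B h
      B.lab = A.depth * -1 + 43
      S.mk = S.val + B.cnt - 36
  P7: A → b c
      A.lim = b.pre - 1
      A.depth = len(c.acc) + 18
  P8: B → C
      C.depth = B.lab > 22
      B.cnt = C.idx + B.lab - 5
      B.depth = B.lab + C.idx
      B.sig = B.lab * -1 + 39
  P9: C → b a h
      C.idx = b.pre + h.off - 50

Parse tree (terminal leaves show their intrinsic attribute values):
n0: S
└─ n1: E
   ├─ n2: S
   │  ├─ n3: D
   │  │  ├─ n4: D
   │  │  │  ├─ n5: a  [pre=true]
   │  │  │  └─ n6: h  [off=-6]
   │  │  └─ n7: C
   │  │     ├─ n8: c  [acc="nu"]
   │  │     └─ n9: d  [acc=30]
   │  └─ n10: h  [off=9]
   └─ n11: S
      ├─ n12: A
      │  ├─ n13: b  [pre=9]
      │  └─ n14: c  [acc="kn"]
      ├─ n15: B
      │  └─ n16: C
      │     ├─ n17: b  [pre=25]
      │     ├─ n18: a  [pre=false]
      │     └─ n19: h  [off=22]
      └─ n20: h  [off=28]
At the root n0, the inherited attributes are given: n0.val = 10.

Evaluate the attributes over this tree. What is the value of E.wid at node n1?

1. n0.val = 10  [given at root]
2. n2.val = 27  [27]
3. n5.pre = true  [terminal]
4. n6.off = -6  [terminal]
5. n4.idx = 2  [h.off * -1 - 4]
6. n4.fin = true  [a.pre == true]
7. n7.depth = false  [D₁.fin == false]
8. n8.acc = "nu"  [terminal]
9. n9.acc = 30  [terminal]
10. n7.idx = 19  [len(c.acc) + 17]
11. n3.idx = 20  [D₁.idx * 3 + 14]
12. n3.fin = true  [C.idx > 18]
13. n10.off = 9  [terminal]
14. n2.mk = 28  [D.idx + 8]
15. n11.val = 23  [S₀.mk - 5]
16. n13.pre = 9  [terminal]
17. n14.acc = "kn"  [terminal]
18. n12.lim = 8  [b.pre - 1]
19. n12.depth = 20  [len(c.acc) + 18]
20. n15.lab = 23  [A.depth * -1 + 43]
21. n16.depth = true  [B.lab > 22]
22. n17.pre = 25  [terminal]
23. n18.pre = false  [terminal]
24. n19.off = 22  [terminal]
25. n16.idx = -3  [b.pre + h.off - 50]
26. n15.cnt = 15  [C.idx + B.lab - 5]
27. n15.depth = 20  [B.lab + C.idx]
28. n15.sig = 16  [B.lab * -1 + 39]
29. n20.off = 28  [terminal]
30. n11.mk = 2  [S.val + B.cnt - 36]
31. n1.wid = 20  [S₁.mk + 18]
32. n1.acc = 4  [S₁.mk * -1 + 6]
33. n1.sig = -9  [S₁.mk + S₀.mk - 39]
34. n0.mk = 10  [10]

20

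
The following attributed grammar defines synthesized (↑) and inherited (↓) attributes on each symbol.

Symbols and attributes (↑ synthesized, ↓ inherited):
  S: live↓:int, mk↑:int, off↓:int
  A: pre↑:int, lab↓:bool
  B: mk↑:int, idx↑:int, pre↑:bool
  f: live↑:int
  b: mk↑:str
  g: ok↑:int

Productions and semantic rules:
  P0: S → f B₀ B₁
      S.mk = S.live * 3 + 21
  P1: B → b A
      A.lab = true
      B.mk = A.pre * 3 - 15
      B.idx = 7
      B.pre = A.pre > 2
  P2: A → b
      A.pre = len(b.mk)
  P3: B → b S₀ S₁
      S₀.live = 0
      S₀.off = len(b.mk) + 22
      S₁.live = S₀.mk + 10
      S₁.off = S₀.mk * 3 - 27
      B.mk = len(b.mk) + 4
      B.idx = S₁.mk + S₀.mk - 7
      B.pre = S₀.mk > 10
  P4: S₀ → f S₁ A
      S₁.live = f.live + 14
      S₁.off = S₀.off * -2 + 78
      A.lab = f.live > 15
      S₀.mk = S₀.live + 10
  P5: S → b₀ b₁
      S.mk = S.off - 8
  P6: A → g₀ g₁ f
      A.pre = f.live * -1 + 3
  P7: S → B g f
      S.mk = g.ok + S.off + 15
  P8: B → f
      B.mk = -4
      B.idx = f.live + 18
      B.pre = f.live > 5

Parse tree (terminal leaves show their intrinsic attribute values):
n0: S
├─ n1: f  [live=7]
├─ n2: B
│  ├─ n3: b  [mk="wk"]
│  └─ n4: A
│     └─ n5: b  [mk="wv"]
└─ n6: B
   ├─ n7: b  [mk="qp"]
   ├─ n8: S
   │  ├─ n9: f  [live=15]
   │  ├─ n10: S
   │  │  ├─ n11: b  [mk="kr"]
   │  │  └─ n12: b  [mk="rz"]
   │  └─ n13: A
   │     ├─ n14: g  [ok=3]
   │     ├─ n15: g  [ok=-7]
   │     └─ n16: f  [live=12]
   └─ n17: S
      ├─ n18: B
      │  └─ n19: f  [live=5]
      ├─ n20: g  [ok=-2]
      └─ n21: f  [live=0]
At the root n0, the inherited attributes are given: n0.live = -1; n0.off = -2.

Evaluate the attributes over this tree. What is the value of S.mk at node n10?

1. n0.live = -1  [given at root]
2. n0.off = -2  [given at root]
3. n1.live = 7  [terminal]
4. n3.mk = "wk"  [terminal]
5. n4.lab = true  [true]
6. n5.mk = "wv"  [terminal]
7. n4.pre = 2  [len(b.mk)]
8. n2.mk = -9  [A.pre * 3 - 15]
9. n2.idx = 7  [7]
10. n2.pre = false  [A.pre > 2]
11. n7.mk = "qp"  [terminal]
12. n8.live = 0  [0]
13. n8.off = 24  [len(b.mk) + 22]
14. n9.live = 15  [terminal]
15. n10.live = 29  [f.live + 14]
16. n10.off = 30  [S₀.off * -2 + 78]
17. n11.mk = "kr"  [terminal]
18. n12.mk = "rz"  [terminal]
19. n10.mk = 22  [S.off - 8]
20. n13.lab = false  [f.live > 15]
21. n14.ok = 3  [terminal]
22. n15.ok = -7  [terminal]
23. n16.live = 12  [terminal]
24. n13.pre = -9  [f.live * -1 + 3]
25. n8.mk = 10  [S₀.live + 10]
26. n17.live = 20  [S₀.mk + 10]
27. n17.off = 3  [S₀.mk * 3 - 27]
28. n19.live = 5  [terminal]
29. n18.mk = -4  [-4]
30. n18.idx = 23  [f.live + 18]
31. n18.pre = false  [f.live > 5]
32. n20.ok = -2  [terminal]
33. n21.live = 0  [terminal]
34. n17.mk = 16  [g.ok + S.off + 15]
35. n6.mk = 6  [len(b.mk) + 4]
36. n6.idx = 19  [S₁.mk + S₀.mk - 7]
37. n6.pre = false  [S₀.mk > 10]
38. n0.mk = 18  [S.live * 3 + 21]

22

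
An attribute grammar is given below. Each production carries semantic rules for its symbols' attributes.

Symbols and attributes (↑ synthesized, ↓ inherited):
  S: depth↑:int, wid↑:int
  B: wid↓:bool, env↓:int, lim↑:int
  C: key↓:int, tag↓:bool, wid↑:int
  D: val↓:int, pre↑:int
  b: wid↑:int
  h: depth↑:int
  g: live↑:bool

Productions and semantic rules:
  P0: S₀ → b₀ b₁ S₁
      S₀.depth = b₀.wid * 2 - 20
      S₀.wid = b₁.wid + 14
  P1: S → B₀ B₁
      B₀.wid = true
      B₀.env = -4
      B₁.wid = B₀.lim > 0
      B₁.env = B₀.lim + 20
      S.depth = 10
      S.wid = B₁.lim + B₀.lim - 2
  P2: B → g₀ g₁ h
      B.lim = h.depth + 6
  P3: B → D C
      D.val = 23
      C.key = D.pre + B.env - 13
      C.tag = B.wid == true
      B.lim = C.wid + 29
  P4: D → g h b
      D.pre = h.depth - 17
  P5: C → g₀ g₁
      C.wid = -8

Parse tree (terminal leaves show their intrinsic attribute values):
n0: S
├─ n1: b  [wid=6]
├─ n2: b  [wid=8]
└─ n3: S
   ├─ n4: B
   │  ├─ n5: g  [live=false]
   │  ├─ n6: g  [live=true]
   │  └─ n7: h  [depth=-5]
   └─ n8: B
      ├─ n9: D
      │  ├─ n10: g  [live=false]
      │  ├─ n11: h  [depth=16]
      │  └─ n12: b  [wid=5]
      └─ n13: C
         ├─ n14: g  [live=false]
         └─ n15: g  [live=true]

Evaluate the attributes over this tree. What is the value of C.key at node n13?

7

1. n1.wid = 6  [terminal]
2. n2.wid = 8  [terminal]
3. n4.wid = true  [true]
4. n4.env = -4  [-4]
5. n5.live = false  [terminal]
6. n6.live = true  [terminal]
7. n7.depth = -5  [terminal]
8. n4.lim = 1  [h.depth + 6]
9. n8.wid = true  [B₀.lim > 0]
10. n8.env = 21  [B₀.lim + 20]
11. n9.val = 23  [23]
12. n10.live = false  [terminal]
13. n11.depth = 16  [terminal]
14. n12.wid = 5  [terminal]
15. n9.pre = -1  [h.depth - 17]
16. n13.key = 7  [D.pre + B.env - 13]
17. n13.tag = true  [B.wid == true]
18. n14.live = false  [terminal]
19. n15.live = true  [terminal]
20. n13.wid = -8  [-8]
21. n8.lim = 21  [C.wid + 29]
22. n3.depth = 10  [10]
23. n3.wid = 20  [B₁.lim + B₀.lim - 2]
24. n0.depth = -8  [b₀.wid * 2 - 20]
25. n0.wid = 22  [b₁.wid + 14]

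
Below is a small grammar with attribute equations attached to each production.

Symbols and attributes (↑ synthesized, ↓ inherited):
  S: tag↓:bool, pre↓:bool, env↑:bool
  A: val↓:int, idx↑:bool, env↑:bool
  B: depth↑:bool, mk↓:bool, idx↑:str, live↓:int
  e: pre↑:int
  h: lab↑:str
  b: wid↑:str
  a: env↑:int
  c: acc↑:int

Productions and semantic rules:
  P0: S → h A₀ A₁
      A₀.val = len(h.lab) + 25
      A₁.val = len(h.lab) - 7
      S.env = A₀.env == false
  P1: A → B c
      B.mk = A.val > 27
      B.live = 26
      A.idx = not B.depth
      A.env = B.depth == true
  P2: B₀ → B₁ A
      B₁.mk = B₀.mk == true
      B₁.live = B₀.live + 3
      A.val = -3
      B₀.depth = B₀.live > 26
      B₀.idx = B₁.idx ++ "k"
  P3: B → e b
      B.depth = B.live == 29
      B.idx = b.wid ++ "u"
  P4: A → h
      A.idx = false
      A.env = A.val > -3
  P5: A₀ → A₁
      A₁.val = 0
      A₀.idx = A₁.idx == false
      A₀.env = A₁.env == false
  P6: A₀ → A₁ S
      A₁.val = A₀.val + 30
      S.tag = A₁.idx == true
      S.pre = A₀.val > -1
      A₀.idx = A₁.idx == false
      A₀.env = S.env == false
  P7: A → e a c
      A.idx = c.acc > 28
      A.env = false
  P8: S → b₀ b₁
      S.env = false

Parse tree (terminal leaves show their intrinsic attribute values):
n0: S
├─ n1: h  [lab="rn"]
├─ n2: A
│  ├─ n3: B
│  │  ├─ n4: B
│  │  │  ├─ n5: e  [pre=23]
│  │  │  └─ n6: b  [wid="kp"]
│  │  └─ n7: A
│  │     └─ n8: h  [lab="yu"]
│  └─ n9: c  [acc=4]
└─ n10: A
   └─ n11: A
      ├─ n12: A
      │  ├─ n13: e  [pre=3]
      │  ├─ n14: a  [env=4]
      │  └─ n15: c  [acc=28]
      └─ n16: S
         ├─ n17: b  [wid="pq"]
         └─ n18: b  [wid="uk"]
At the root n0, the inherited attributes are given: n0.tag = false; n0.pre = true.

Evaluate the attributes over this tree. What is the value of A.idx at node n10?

false

1. n0.tag = false  [given at root]
2. n0.pre = true  [given at root]
3. n1.lab = "rn"  [terminal]
4. n2.val = 27  [len(h.lab) + 25]
5. n3.mk = false  [A.val > 27]
6. n3.live = 26  [26]
7. n4.mk = false  [B₀.mk == true]
8. n4.live = 29  [B₀.live + 3]
9. n5.pre = 23  [terminal]
10. n6.wid = "kp"  [terminal]
11. n4.depth = true  [B.live == 29]
12. n4.idx = "kpu"  [b.wid ++ "u"]
13. n7.val = -3  [-3]
14. n8.lab = "yu"  [terminal]
15. n7.idx = false  [false]
16. n7.env = false  [A.val > -3]
17. n3.depth = false  [B₀.live > 26]
18. n3.idx = "kpuk"  [B₁.idx ++ "k"]
19. n9.acc = 4  [terminal]
20. n2.idx = true  [not B.depth]
21. n2.env = false  [B.depth == true]
22. n10.val = -5  [len(h.lab) - 7]
23. n11.val = 0  [0]
24. n12.val = 30  [A₀.val + 30]
25. n13.pre = 3  [terminal]
26. n14.env = 4  [terminal]
27. n15.acc = 28  [terminal]
28. n12.idx = false  [c.acc > 28]
29. n12.env = false  [false]
30. n16.tag = false  [A₁.idx == true]
31. n16.pre = true  [A₀.val > -1]
32. n17.wid = "pq"  [terminal]
33. n18.wid = "uk"  [terminal]
34. n16.env = false  [false]
35. n11.idx = true  [A₁.idx == false]
36. n11.env = true  [S.env == false]
37. n10.idx = false  [A₁.idx == false]
38. n10.env = false  [A₁.env == false]
39. n0.env = true  [A₀.env == false]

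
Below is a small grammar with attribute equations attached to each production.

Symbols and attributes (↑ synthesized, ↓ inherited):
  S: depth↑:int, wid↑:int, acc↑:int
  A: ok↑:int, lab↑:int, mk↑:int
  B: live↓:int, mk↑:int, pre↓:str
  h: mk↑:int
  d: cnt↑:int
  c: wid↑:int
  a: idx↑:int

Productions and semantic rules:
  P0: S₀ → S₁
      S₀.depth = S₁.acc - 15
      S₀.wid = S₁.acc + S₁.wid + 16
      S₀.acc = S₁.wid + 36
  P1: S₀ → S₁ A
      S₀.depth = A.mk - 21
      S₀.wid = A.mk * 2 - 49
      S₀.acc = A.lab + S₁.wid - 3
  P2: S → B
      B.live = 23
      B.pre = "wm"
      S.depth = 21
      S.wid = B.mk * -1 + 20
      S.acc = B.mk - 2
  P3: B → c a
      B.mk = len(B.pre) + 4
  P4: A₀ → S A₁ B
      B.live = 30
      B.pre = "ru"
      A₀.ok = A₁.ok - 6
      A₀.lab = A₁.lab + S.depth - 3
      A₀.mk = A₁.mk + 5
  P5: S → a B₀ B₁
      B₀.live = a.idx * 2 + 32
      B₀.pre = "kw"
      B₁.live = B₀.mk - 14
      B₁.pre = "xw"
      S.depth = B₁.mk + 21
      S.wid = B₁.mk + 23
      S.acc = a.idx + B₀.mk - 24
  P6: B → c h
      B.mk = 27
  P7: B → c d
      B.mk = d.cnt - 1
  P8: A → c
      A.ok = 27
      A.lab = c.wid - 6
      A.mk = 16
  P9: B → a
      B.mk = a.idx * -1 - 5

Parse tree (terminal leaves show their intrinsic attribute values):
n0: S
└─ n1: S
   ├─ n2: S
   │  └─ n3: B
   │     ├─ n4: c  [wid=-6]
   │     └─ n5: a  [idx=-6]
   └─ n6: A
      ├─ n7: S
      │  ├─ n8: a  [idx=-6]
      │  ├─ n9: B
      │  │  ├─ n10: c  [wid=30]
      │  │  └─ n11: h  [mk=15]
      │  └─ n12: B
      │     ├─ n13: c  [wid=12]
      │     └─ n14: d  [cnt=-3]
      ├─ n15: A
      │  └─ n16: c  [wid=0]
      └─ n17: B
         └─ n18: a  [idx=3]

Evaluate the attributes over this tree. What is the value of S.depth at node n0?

1. n3.live = 23  [23]
2. n3.pre = "wm"  ["wm"]
3. n4.wid = -6  [terminal]
4. n5.idx = -6  [terminal]
5. n3.mk = 6  [len(B.pre) + 4]
6. n2.depth = 21  [21]
7. n2.wid = 14  [B.mk * -1 + 20]
8. n2.acc = 4  [B.mk - 2]
9. n8.idx = -6  [terminal]
10. n9.live = 20  [a.idx * 2 + 32]
11. n9.pre = "kw"  ["kw"]
12. n10.wid = 30  [terminal]
13. n11.mk = 15  [terminal]
14. n9.mk = 27  [27]
15. n12.live = 13  [B₀.mk - 14]
16. n12.pre = "xw"  ["xw"]
17. n13.wid = 12  [terminal]
18. n14.cnt = -3  [terminal]
19. n12.mk = -4  [d.cnt - 1]
20. n7.depth = 17  [B₁.mk + 21]
21. n7.wid = 19  [B₁.mk + 23]
22. n7.acc = -3  [a.idx + B₀.mk - 24]
23. n16.wid = 0  [terminal]
24. n15.ok = 27  [27]
25. n15.lab = -6  [c.wid - 6]
26. n15.mk = 16  [16]
27. n17.live = 30  [30]
28. n17.pre = "ru"  ["ru"]
29. n18.idx = 3  [terminal]
30. n17.mk = -8  [a.idx * -1 - 5]
31. n6.ok = 21  [A₁.ok - 6]
32. n6.lab = 8  [A₁.lab + S.depth - 3]
33. n6.mk = 21  [A₁.mk + 5]
34. n1.depth = 0  [A.mk - 21]
35. n1.wid = -7  [A.mk * 2 - 49]
36. n1.acc = 19  [A.lab + S₁.wid - 3]
37. n0.depth = 4  [S₁.acc - 15]
38. n0.wid = 28  [S₁.acc + S₁.wid + 16]
39. n0.acc = 29  [S₁.wid + 36]

4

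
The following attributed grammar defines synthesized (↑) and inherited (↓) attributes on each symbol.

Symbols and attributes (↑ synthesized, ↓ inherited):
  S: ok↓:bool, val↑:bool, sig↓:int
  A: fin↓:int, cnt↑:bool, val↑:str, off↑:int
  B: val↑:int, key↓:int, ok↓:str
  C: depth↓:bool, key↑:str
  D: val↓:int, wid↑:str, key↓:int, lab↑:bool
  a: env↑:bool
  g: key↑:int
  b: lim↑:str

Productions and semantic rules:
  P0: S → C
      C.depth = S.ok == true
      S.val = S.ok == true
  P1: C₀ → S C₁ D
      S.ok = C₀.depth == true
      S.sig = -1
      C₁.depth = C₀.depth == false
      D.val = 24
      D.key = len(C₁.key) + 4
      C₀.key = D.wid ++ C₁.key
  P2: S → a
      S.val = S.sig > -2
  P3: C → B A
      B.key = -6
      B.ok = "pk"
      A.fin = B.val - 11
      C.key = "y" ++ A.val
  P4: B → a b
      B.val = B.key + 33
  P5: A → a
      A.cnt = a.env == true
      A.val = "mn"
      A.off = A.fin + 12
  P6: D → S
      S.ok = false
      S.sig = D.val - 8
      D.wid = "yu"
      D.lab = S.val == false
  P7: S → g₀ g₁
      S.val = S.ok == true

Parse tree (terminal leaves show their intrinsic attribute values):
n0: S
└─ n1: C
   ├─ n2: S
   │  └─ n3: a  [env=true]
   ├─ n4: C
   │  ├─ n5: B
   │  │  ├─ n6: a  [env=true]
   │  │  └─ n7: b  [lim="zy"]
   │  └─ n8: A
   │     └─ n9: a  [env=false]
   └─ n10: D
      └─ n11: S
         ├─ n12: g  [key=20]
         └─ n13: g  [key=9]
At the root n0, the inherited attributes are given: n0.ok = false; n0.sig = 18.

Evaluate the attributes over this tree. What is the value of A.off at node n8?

1. n0.ok = false  [given at root]
2. n0.sig = 18  [given at root]
3. n1.depth = false  [S.ok == true]
4. n2.ok = false  [C₀.depth == true]
5. n2.sig = -1  [-1]
6. n3.env = true  [terminal]
7. n2.val = true  [S.sig > -2]
8. n4.depth = true  [C₀.depth == false]
9. n5.key = -6  [-6]
10. n5.ok = "pk"  ["pk"]
11. n6.env = true  [terminal]
12. n7.lim = "zy"  [terminal]
13. n5.val = 27  [B.key + 33]
14. n8.fin = 16  [B.val - 11]
15. n9.env = false  [terminal]
16. n8.cnt = false  [a.env == true]
17. n8.val = "mn"  ["mn"]
18. n8.off = 28  [A.fin + 12]
19. n4.key = "ymn"  ["y" ++ A.val]
20. n10.val = 24  [24]
21. n10.key = 7  [len(C₁.key) + 4]
22. n11.ok = false  [false]
23. n11.sig = 16  [D.val - 8]
24. n12.key = 20  [terminal]
25. n13.key = 9  [terminal]
26. n11.val = false  [S.ok == true]
27. n10.wid = "yu"  ["yu"]
28. n10.lab = true  [S.val == false]
29. n1.key = "yuymn"  [D.wid ++ C₁.key]
30. n0.val = false  [S.ok == true]

28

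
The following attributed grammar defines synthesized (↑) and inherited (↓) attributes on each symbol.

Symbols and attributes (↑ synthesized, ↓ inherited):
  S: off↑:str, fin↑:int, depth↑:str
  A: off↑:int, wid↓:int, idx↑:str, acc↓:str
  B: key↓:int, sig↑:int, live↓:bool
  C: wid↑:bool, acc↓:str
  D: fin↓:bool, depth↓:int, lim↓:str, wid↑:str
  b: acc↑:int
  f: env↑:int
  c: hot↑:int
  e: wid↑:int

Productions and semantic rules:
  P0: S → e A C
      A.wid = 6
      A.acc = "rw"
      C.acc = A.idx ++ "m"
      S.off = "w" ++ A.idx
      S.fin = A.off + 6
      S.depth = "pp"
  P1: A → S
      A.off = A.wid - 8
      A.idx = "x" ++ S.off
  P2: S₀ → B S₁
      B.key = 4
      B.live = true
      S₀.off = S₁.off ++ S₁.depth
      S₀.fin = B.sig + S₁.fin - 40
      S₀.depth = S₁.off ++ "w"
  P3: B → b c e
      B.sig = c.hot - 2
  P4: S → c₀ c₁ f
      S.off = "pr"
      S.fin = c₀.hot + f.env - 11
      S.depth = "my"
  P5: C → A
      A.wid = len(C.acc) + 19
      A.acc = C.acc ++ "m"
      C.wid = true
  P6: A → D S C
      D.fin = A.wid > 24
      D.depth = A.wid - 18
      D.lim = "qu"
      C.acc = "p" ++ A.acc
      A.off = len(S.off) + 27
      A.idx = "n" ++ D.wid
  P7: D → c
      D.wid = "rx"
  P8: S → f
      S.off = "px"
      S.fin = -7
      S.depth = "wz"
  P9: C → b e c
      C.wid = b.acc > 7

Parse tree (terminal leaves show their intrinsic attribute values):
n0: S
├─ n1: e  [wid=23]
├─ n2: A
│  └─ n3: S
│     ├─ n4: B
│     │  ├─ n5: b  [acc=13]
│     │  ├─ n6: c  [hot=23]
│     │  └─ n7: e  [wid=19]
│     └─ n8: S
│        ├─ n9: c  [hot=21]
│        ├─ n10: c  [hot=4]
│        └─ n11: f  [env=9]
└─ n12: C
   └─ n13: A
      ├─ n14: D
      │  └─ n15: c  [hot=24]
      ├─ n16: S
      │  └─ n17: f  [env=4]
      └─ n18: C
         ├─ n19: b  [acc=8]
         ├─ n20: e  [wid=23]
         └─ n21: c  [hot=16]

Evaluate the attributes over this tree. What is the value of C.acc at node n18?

"pxprmymm"

1. n1.wid = 23  [terminal]
2. n2.wid = 6  [6]
3. n2.acc = "rw"  ["rw"]
4. n4.key = 4  [4]
5. n4.live = true  [true]
6. n5.acc = 13  [terminal]
7. n6.hot = 23  [terminal]
8. n7.wid = 19  [terminal]
9. n4.sig = 21  [c.hot - 2]
10. n9.hot = 21  [terminal]
11. n10.hot = 4  [terminal]
12. n11.env = 9  [terminal]
13. n8.off = "pr"  ["pr"]
14. n8.fin = 19  [c₀.hot + f.env - 11]
15. n8.depth = "my"  ["my"]
16. n3.off = "prmy"  [S₁.off ++ S₁.depth]
17. n3.fin = 0  [B.sig + S₁.fin - 40]
18. n3.depth = "prw"  [S₁.off ++ "w"]
19. n2.off = -2  [A.wid - 8]
20. n2.idx = "xprmy"  ["x" ++ S.off]
21. n12.acc = "xprmym"  [A.idx ++ "m"]
22. n13.wid = 25  [len(C.acc) + 19]
23. n13.acc = "xprmymm"  [C.acc ++ "m"]
24. n14.fin = true  [A.wid > 24]
25. n14.depth = 7  [A.wid - 18]
26. n14.lim = "qu"  ["qu"]
27. n15.hot = 24  [terminal]
28. n14.wid = "rx"  ["rx"]
29. n17.env = 4  [terminal]
30. n16.off = "px"  ["px"]
31. n16.fin = -7  [-7]
32. n16.depth = "wz"  ["wz"]
33. n18.acc = "pxprmymm"  ["p" ++ A.acc]
34. n19.acc = 8  [terminal]
35. n20.wid = 23  [terminal]
36. n21.hot = 16  [terminal]
37. n18.wid = true  [b.acc > 7]
38. n13.off = 29  [len(S.off) + 27]
39. n13.idx = "nrx"  ["n" ++ D.wid]
40. n12.wid = true  [true]
41. n0.off = "wxprmy"  ["w" ++ A.idx]
42. n0.fin = 4  [A.off + 6]
43. n0.depth = "pp"  ["pp"]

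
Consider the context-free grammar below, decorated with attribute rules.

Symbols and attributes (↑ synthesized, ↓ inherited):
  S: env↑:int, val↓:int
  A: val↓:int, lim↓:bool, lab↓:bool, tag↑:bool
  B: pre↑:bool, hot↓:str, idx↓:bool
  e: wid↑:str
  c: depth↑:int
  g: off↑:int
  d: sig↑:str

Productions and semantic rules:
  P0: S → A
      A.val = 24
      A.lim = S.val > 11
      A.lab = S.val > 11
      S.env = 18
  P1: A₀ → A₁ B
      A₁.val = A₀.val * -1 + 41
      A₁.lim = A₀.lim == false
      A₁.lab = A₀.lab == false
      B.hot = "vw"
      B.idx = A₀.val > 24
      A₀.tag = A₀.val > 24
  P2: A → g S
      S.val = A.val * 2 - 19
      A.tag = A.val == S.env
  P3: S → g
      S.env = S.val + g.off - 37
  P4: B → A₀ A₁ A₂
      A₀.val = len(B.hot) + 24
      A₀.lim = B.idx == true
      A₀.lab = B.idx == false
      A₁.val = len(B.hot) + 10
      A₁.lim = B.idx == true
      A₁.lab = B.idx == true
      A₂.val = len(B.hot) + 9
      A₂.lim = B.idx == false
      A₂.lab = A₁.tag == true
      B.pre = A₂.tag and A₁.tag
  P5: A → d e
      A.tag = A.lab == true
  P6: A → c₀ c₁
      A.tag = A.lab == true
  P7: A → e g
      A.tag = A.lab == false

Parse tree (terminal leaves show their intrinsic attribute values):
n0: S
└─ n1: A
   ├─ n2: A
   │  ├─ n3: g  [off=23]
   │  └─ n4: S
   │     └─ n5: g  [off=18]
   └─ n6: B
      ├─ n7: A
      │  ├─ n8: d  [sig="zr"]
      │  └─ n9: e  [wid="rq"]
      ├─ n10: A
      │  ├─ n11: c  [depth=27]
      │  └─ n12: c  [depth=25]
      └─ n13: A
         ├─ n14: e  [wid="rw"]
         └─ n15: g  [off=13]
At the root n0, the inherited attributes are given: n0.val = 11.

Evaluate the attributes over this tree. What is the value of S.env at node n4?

-4

1. n0.val = 11  [given at root]
2. n1.val = 24  [24]
3. n1.lim = false  [S.val > 11]
4. n1.lab = false  [S.val > 11]
5. n2.val = 17  [A₀.val * -1 + 41]
6. n2.lim = true  [A₀.lim == false]
7. n2.lab = true  [A₀.lab == false]
8. n3.off = 23  [terminal]
9. n4.val = 15  [A.val * 2 - 19]
10. n5.off = 18  [terminal]
11. n4.env = -4  [S.val + g.off - 37]
12. n2.tag = false  [A.val == S.env]
13. n6.hot = "vw"  ["vw"]
14. n6.idx = false  [A₀.val > 24]
15. n7.val = 26  [len(B.hot) + 24]
16. n7.lim = false  [B.idx == true]
17. n7.lab = true  [B.idx == false]
18. n8.sig = "zr"  [terminal]
19. n9.wid = "rq"  [terminal]
20. n7.tag = true  [A.lab == true]
21. n10.val = 12  [len(B.hot) + 10]
22. n10.lim = false  [B.idx == true]
23. n10.lab = false  [B.idx == true]
24. n11.depth = 27  [terminal]
25. n12.depth = 25  [terminal]
26. n10.tag = false  [A.lab == true]
27. n13.val = 11  [len(B.hot) + 9]
28. n13.lim = true  [B.idx == false]
29. n13.lab = false  [A₁.tag == true]
30. n14.wid = "rw"  [terminal]
31. n15.off = 13  [terminal]
32. n13.tag = true  [A.lab == false]
33. n6.pre = false  [A₂.tag and A₁.tag]
34. n1.tag = false  [A₀.val > 24]
35. n0.env = 18  [18]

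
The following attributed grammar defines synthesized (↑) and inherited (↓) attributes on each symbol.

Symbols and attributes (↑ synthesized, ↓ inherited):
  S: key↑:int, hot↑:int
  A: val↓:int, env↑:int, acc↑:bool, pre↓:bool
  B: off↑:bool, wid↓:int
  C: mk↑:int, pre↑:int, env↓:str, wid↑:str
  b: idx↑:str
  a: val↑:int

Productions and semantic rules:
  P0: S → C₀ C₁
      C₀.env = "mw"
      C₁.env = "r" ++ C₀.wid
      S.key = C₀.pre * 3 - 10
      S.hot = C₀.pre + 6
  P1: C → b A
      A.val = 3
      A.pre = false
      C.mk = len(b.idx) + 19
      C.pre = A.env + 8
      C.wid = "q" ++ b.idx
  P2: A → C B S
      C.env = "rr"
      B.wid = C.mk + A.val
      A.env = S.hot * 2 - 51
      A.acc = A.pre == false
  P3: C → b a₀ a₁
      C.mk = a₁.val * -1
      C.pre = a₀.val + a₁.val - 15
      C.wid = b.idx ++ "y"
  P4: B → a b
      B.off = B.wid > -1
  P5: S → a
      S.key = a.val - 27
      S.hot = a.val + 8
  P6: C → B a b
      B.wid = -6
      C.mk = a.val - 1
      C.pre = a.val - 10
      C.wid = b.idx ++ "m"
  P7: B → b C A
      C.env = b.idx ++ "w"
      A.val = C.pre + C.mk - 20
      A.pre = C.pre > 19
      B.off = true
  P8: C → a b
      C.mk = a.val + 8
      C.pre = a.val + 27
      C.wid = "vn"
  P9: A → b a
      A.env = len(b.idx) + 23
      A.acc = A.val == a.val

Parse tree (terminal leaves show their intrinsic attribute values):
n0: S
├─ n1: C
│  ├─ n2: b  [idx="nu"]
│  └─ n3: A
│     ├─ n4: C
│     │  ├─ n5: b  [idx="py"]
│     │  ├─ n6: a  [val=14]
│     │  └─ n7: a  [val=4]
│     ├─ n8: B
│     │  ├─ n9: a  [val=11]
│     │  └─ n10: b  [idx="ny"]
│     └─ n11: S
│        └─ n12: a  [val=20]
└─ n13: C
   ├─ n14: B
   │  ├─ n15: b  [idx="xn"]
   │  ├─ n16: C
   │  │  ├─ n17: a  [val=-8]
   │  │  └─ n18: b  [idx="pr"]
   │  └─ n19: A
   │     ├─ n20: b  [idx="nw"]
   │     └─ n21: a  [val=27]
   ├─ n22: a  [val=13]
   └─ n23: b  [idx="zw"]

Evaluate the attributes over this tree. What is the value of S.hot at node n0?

19

1. n1.env = "mw"  ["mw"]
2. n2.idx = "nu"  [terminal]
3. n3.val = 3  [3]
4. n3.pre = false  [false]
5. n4.env = "rr"  ["rr"]
6. n5.idx = "py"  [terminal]
7. n6.val = 14  [terminal]
8. n7.val = 4  [terminal]
9. n4.mk = -4  [a₁.val * -1]
10. n4.pre = 3  [a₀.val + a₁.val - 15]
11. n4.wid = "pyy"  [b.idx ++ "y"]
12. n8.wid = -1  [C.mk + A.val]
13. n9.val = 11  [terminal]
14. n10.idx = "ny"  [terminal]
15. n8.off = false  [B.wid > -1]
16. n12.val = 20  [terminal]
17. n11.key = -7  [a.val - 27]
18. n11.hot = 28  [a.val + 8]
19. n3.env = 5  [S.hot * 2 - 51]
20. n3.acc = true  [A.pre == false]
21. n1.mk = 21  [len(b.idx) + 19]
22. n1.pre = 13  [A.env + 8]
23. n1.wid = "qnu"  ["q" ++ b.idx]
24. n13.env = "rqnu"  ["r" ++ C₀.wid]
25. n14.wid = -6  [-6]
26. n15.idx = "xn"  [terminal]
27. n16.env = "xnw"  [b.idx ++ "w"]
28. n17.val = -8  [terminal]
29. n18.idx = "pr"  [terminal]
30. n16.mk = 0  [a.val + 8]
31. n16.pre = 19  [a.val + 27]
32. n16.wid = "vn"  ["vn"]
33. n19.val = -1  [C.pre + C.mk - 20]
34. n19.pre = false  [C.pre > 19]
35. n20.idx = "nw"  [terminal]
36. n21.val = 27  [terminal]
37. n19.env = 25  [len(b.idx) + 23]
38. n19.acc = false  [A.val == a.val]
39. n14.off = true  [true]
40. n22.val = 13  [terminal]
41. n23.idx = "zw"  [terminal]
42. n13.mk = 12  [a.val - 1]
43. n13.pre = 3  [a.val - 10]
44. n13.wid = "zwm"  [b.idx ++ "m"]
45. n0.key = 29  [C₀.pre * 3 - 10]
46. n0.hot = 19  [C₀.pre + 6]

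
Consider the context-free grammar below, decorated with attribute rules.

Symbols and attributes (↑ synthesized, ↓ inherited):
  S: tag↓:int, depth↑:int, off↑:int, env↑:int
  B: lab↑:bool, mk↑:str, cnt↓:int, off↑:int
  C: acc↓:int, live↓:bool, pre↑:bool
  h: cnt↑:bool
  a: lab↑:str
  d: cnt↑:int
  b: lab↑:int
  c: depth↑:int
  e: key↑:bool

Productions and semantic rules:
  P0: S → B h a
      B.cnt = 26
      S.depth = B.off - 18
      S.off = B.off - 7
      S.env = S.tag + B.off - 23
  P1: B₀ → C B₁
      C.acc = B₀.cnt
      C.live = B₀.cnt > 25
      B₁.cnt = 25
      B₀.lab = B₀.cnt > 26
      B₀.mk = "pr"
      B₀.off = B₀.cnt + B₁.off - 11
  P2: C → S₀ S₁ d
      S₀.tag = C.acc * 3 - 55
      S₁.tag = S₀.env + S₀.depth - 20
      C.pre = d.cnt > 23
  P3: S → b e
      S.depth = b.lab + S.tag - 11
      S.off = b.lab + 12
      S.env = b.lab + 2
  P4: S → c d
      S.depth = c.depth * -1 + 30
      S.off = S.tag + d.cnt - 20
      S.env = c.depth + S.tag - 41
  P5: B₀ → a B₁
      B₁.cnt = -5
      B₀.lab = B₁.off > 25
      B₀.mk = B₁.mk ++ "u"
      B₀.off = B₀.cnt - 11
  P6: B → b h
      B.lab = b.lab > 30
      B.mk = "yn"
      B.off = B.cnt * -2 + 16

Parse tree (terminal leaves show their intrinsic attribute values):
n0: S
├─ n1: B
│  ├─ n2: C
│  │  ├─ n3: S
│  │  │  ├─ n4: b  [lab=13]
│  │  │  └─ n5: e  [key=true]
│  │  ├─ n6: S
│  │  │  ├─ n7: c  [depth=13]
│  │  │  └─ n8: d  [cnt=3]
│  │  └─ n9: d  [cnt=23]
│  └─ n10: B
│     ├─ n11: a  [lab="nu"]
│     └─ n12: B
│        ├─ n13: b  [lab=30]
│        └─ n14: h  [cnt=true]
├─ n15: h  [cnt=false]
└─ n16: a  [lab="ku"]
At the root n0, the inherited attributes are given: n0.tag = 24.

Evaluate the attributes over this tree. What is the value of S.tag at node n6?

1. n0.tag = 24  [given at root]
2. n1.cnt = 26  [26]
3. n2.acc = 26  [B₀.cnt]
4. n2.live = true  [B₀.cnt > 25]
5. n3.tag = 23  [C.acc * 3 - 55]
6. n4.lab = 13  [terminal]
7. n5.key = true  [terminal]
8. n3.depth = 25  [b.lab + S.tag - 11]
9. n3.off = 25  [b.lab + 12]
10. n3.env = 15  [b.lab + 2]
11. n6.tag = 20  [S₀.env + S₀.depth - 20]
12. n7.depth = 13  [terminal]
13. n8.cnt = 3  [terminal]
14. n6.depth = 17  [c.depth * -1 + 30]
15. n6.off = 3  [S.tag + d.cnt - 20]
16. n6.env = -8  [c.depth + S.tag - 41]
17. n9.cnt = 23  [terminal]
18. n2.pre = false  [d.cnt > 23]
19. n10.cnt = 25  [25]
20. n11.lab = "nu"  [terminal]
21. n12.cnt = -5  [-5]
22. n13.lab = 30  [terminal]
23. n14.cnt = true  [terminal]
24. n12.lab = false  [b.lab > 30]
25. n12.mk = "yn"  ["yn"]
26. n12.off = 26  [B.cnt * -2 + 16]
27. n10.lab = true  [B₁.off > 25]
28. n10.mk = "ynu"  [B₁.mk ++ "u"]
29. n10.off = 14  [B₀.cnt - 11]
30. n1.lab = false  [B₀.cnt > 26]
31. n1.mk = "pr"  ["pr"]
32. n1.off = 29  [B₀.cnt + B₁.off - 11]
33. n15.cnt = false  [terminal]
34. n16.lab = "ku"  [terminal]
35. n0.depth = 11  [B.off - 18]
36. n0.off = 22  [B.off - 7]
37. n0.env = 30  [S.tag + B.off - 23]

20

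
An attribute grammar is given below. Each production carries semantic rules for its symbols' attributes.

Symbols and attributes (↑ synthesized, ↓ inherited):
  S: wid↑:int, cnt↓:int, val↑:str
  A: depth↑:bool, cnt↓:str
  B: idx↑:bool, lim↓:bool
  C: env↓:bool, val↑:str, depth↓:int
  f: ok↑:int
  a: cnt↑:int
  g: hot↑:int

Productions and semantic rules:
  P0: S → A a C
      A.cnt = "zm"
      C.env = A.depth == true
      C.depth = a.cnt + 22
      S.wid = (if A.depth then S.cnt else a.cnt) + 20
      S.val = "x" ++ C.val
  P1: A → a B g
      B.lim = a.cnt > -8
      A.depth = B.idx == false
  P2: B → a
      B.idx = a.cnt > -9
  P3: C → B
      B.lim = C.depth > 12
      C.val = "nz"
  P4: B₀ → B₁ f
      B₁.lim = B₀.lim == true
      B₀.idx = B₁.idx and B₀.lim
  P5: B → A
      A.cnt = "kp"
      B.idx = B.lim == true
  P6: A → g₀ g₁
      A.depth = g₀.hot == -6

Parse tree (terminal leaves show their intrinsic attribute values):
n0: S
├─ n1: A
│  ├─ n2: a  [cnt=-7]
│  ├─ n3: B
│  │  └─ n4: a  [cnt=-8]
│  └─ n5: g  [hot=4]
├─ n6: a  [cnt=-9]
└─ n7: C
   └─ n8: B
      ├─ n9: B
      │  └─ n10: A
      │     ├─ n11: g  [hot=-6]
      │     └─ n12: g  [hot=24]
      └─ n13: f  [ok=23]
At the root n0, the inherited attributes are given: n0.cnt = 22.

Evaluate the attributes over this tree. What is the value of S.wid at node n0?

11

1. n0.cnt = 22  [given at root]
2. n1.cnt = "zm"  ["zm"]
3. n2.cnt = -7  [terminal]
4. n3.lim = true  [a.cnt > -8]
5. n4.cnt = -8  [terminal]
6. n3.idx = true  [a.cnt > -9]
7. n5.hot = 4  [terminal]
8. n1.depth = false  [B.idx == false]
9. n6.cnt = -9  [terminal]
10. n7.env = false  [A.depth == true]
11. n7.depth = 13  [a.cnt + 22]
12. n8.lim = true  [C.depth > 12]
13. n9.lim = true  [B₀.lim == true]
14. n10.cnt = "kp"  ["kp"]
15. n11.hot = -6  [terminal]
16. n12.hot = 24  [terminal]
17. n10.depth = true  [g₀.hot == -6]
18. n9.idx = true  [B.lim == true]
19. n13.ok = 23  [terminal]
20. n8.idx = true  [B₁.idx and B₀.lim]
21. n7.val = "nz"  ["nz"]
22. n0.wid = 11  [(if A.depth then S.cnt else a.cnt) + 20]
23. n0.val = "xnz"  ["x" ++ C.val]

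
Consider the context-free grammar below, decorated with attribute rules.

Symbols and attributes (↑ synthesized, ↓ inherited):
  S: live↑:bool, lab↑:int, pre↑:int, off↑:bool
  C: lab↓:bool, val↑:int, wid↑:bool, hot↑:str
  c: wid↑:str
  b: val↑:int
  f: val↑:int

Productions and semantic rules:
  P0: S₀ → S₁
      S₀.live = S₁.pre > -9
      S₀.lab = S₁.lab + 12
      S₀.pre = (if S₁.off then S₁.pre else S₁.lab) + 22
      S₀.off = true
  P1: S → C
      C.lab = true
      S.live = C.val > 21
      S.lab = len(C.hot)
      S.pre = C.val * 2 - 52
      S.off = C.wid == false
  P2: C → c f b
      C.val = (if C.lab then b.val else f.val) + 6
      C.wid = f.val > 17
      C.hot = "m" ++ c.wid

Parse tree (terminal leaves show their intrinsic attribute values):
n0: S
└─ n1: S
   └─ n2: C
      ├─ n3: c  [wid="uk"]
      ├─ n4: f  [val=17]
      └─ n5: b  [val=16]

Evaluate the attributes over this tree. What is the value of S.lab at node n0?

1. n2.lab = true  [true]
2. n3.wid = "uk"  [terminal]
3. n4.val = 17  [terminal]
4. n5.val = 16  [terminal]
5. n2.val = 22  [(if C.lab then b.val else f.val) + 6]
6. n2.wid = false  [f.val > 17]
7. n2.hot = "muk"  ["m" ++ c.wid]
8. n1.live = true  [C.val > 21]
9. n1.lab = 3  [len(C.hot)]
10. n1.pre = -8  [C.val * 2 - 52]
11. n1.off = true  [C.wid == false]
12. n0.live = true  [S₁.pre > -9]
13. n0.lab = 15  [S₁.lab + 12]
14. n0.pre = 14  [(if S₁.off then S₁.pre else S₁.lab) + 22]
15. n0.off = true  [true]

15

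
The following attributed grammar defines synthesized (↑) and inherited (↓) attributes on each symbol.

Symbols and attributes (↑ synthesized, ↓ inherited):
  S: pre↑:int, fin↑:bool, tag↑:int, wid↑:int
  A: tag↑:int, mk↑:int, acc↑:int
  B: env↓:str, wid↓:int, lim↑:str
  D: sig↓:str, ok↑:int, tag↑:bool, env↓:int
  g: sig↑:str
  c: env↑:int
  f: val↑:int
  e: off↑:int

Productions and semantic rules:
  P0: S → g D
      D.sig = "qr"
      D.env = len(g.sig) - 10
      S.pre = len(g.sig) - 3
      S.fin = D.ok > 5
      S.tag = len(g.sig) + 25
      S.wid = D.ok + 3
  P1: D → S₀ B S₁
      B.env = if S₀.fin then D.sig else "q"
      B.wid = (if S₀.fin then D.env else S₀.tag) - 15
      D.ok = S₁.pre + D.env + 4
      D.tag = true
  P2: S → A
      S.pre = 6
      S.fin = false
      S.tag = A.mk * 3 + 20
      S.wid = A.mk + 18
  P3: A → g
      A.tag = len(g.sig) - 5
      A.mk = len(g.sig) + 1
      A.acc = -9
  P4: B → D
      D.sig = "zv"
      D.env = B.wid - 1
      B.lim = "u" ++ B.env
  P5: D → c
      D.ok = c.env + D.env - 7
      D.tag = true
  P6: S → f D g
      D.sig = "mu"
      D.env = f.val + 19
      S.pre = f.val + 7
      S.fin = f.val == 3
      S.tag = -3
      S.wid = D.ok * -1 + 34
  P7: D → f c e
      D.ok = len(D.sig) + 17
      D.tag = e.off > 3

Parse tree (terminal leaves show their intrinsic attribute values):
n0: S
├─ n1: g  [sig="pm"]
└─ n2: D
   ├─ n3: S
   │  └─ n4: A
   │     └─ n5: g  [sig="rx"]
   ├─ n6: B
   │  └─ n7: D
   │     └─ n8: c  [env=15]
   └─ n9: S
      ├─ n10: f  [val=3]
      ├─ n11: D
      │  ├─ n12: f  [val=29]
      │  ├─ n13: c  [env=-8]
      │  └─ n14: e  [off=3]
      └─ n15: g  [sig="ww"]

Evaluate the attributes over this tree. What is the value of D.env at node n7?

1. n1.sig = "pm"  [terminal]
2. n2.sig = "qr"  ["qr"]
3. n2.env = -8  [len(g.sig) - 10]
4. n5.sig = "rx"  [terminal]
5. n4.tag = -3  [len(g.sig) - 5]
6. n4.mk = 3  [len(g.sig) + 1]
7. n4.acc = -9  [-9]
8. n3.pre = 6  [6]
9. n3.fin = false  [false]
10. n3.tag = 29  [A.mk * 3 + 20]
11. n3.wid = 21  [A.mk + 18]
12. n6.env = "q"  [if S₀.fin then D.sig else "q"]
13. n6.wid = 14  [(if S₀.fin then D.env else S₀.tag) - 15]
14. n7.sig = "zv"  ["zv"]
15. n7.env = 13  [B.wid - 1]
16. n8.env = 15  [terminal]
17. n7.ok = 21  [c.env + D.env - 7]
18. n7.tag = true  [true]
19. n6.lim = "uq"  ["u" ++ B.env]
20. n10.val = 3  [terminal]
21. n11.sig = "mu"  ["mu"]
22. n11.env = 22  [f.val + 19]
23. n12.val = 29  [terminal]
24. n13.env = -8  [terminal]
25. n14.off = 3  [terminal]
26. n11.ok = 19  [len(D.sig) + 17]
27. n11.tag = false  [e.off > 3]
28. n15.sig = "ww"  [terminal]
29. n9.pre = 10  [f.val + 7]
30. n9.fin = true  [f.val == 3]
31. n9.tag = -3  [-3]
32. n9.wid = 15  [D.ok * -1 + 34]
33. n2.ok = 6  [S₁.pre + D.env + 4]
34. n2.tag = true  [true]
35. n0.pre = -1  [len(g.sig) - 3]
36. n0.fin = true  [D.ok > 5]
37. n0.tag = 27  [len(g.sig) + 25]
38. n0.wid = 9  [D.ok + 3]

13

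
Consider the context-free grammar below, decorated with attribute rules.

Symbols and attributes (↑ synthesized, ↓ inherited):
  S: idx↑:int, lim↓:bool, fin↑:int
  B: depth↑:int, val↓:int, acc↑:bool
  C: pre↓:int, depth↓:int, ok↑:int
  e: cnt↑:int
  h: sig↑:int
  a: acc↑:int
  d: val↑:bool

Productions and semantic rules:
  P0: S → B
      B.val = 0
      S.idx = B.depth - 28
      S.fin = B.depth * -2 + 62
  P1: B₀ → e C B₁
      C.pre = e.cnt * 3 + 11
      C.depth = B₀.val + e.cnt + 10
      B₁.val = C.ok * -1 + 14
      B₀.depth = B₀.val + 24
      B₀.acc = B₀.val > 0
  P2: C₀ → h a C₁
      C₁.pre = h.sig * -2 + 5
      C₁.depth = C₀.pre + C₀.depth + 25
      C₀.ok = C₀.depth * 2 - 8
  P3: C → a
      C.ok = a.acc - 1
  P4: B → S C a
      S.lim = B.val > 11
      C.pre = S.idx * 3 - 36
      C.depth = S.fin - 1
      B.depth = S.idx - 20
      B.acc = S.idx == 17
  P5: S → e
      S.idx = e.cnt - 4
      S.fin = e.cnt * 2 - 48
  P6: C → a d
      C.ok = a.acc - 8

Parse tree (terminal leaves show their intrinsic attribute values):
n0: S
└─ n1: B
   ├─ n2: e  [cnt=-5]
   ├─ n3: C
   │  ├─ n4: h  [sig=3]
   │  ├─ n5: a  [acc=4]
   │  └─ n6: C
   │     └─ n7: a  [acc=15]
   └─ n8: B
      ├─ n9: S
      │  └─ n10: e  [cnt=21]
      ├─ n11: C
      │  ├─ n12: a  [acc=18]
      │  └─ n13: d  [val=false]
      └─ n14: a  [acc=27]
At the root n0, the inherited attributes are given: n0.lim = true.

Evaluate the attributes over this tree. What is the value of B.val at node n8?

1. n0.lim = true  [given at root]
2. n1.val = 0  [0]
3. n2.cnt = -5  [terminal]
4. n3.pre = -4  [e.cnt * 3 + 11]
5. n3.depth = 5  [B₀.val + e.cnt + 10]
6. n4.sig = 3  [terminal]
7. n5.acc = 4  [terminal]
8. n6.pre = -1  [h.sig * -2 + 5]
9. n6.depth = 26  [C₀.pre + C₀.depth + 25]
10. n7.acc = 15  [terminal]
11. n6.ok = 14  [a.acc - 1]
12. n3.ok = 2  [C₀.depth * 2 - 8]
13. n8.val = 12  [C.ok * -1 + 14]
14. n9.lim = true  [B.val > 11]
15. n10.cnt = 21  [terminal]
16. n9.idx = 17  [e.cnt - 4]
17. n9.fin = -6  [e.cnt * 2 - 48]
18. n11.pre = 15  [S.idx * 3 - 36]
19. n11.depth = -7  [S.fin - 1]
20. n12.acc = 18  [terminal]
21. n13.val = false  [terminal]
22. n11.ok = 10  [a.acc - 8]
23. n14.acc = 27  [terminal]
24. n8.depth = -3  [S.idx - 20]
25. n8.acc = true  [S.idx == 17]
26. n1.depth = 24  [B₀.val + 24]
27. n1.acc = false  [B₀.val > 0]
28. n0.idx = -4  [B.depth - 28]
29. n0.fin = 14  [B.depth * -2 + 62]

12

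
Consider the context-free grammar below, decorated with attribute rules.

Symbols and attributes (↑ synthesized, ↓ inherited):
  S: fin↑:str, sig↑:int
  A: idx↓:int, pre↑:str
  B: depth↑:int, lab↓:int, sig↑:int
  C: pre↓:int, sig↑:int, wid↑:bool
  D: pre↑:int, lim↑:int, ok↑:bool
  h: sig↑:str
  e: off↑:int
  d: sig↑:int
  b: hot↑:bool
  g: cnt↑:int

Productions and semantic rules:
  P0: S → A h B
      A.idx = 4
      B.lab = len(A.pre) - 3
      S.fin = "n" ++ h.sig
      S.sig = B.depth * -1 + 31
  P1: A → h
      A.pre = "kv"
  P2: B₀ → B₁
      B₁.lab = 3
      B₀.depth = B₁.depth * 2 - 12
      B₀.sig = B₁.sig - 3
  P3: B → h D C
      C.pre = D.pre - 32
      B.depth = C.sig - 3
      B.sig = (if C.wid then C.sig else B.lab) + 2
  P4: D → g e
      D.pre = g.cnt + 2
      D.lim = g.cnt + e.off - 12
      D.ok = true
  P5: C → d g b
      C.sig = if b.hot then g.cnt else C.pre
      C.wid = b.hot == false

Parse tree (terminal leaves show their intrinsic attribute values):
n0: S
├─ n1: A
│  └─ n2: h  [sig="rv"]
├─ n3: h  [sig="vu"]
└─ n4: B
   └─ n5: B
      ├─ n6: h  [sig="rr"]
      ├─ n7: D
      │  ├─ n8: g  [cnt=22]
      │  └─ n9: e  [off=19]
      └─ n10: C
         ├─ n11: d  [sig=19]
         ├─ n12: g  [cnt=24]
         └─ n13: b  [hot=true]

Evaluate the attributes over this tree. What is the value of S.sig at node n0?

1

1. n1.idx = 4  [4]
2. n2.sig = "rv"  [terminal]
3. n1.pre = "kv"  ["kv"]
4. n3.sig = "vu"  [terminal]
5. n4.lab = -1  [len(A.pre) - 3]
6. n5.lab = 3  [3]
7. n6.sig = "rr"  [terminal]
8. n8.cnt = 22  [terminal]
9. n9.off = 19  [terminal]
10. n7.pre = 24  [g.cnt + 2]
11. n7.lim = 29  [g.cnt + e.off - 12]
12. n7.ok = true  [true]
13. n10.pre = -8  [D.pre - 32]
14. n11.sig = 19  [terminal]
15. n12.cnt = 24  [terminal]
16. n13.hot = true  [terminal]
17. n10.sig = 24  [if b.hot then g.cnt else C.pre]
18. n10.wid = false  [b.hot == false]
19. n5.depth = 21  [C.sig - 3]
20. n5.sig = 5  [(if C.wid then C.sig else B.lab) + 2]
21. n4.depth = 30  [B₁.depth * 2 - 12]
22. n4.sig = 2  [B₁.sig - 3]
23. n0.fin = "nvu"  ["n" ++ h.sig]
24. n0.sig = 1  [B.depth * -1 + 31]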